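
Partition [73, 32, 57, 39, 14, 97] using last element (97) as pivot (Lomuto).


Pivot: 97
  73 <= 97: advance i (no swap)
  32 <= 97: advance i (no swap)
  57 <= 97: advance i (no swap)
  39 <= 97: advance i (no swap)
  14 <= 97: advance i (no swap)
Place pivot at 5: [73, 32, 57, 39, 14, 97]

Partitioned: [73, 32, 57, 39, 14, 97]


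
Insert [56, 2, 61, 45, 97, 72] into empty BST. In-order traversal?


Insert 56: root
Insert 2: L from 56
Insert 61: R from 56
Insert 45: L from 56 -> R from 2
Insert 97: R from 56 -> R from 61
Insert 72: R from 56 -> R from 61 -> L from 97

In-order: [2, 45, 56, 61, 72, 97]


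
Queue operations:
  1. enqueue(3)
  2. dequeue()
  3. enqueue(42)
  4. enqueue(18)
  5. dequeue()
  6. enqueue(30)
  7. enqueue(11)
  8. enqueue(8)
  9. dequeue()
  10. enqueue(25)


enqueue(3) -> [3]
dequeue()->3, []
enqueue(42) -> [42]
enqueue(18) -> [42, 18]
dequeue()->42, [18]
enqueue(30) -> [18, 30]
enqueue(11) -> [18, 30, 11]
enqueue(8) -> [18, 30, 11, 8]
dequeue()->18, [30, 11, 8]
enqueue(25) -> [30, 11, 8, 25]

Final queue: [30, 11, 8, 25]


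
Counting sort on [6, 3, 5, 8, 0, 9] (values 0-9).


Input: [6, 3, 5, 8, 0, 9]
Counts: [1, 0, 0, 1, 0, 1, 1, 0, 1, 1]

Sorted: [0, 3, 5, 6, 8, 9]


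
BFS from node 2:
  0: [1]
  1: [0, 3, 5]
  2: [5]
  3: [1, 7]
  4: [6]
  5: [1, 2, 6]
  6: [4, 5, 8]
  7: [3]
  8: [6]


Visit 2, enqueue [5]
Visit 5, enqueue [1, 6]
Visit 1, enqueue [0, 3]
Visit 6, enqueue [4, 8]
Visit 0, enqueue []
Visit 3, enqueue [7]
Visit 4, enqueue []
Visit 8, enqueue []
Visit 7, enqueue []

BFS order: [2, 5, 1, 6, 0, 3, 4, 8, 7]


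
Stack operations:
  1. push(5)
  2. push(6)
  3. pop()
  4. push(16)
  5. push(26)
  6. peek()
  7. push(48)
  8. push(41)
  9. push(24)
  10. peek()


push(5) -> [5]
push(6) -> [5, 6]
pop()->6, [5]
push(16) -> [5, 16]
push(26) -> [5, 16, 26]
peek()->26
push(48) -> [5, 16, 26, 48]
push(41) -> [5, 16, 26, 48, 41]
push(24) -> [5, 16, 26, 48, 41, 24]
peek()->24

Final stack: [5, 16, 26, 48, 41, 24]


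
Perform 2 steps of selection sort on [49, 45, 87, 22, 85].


Initial: [49, 45, 87, 22, 85]
Step 1: min=22 at 3
  Swap: [22, 45, 87, 49, 85]
Step 2: min=45 at 1
  Swap: [22, 45, 87, 49, 85]

After 2 steps: [22, 45, 87, 49, 85]


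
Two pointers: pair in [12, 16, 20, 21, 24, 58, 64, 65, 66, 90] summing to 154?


lo=0(12)+hi=9(90)=102
lo=1(16)+hi=9(90)=106
lo=2(20)+hi=9(90)=110
lo=3(21)+hi=9(90)=111
lo=4(24)+hi=9(90)=114
lo=5(58)+hi=9(90)=148
lo=6(64)+hi=9(90)=154

Yes: 64+90=154


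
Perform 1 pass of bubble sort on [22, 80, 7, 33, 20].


Initial: [22, 80, 7, 33, 20]
Pass 1: [22, 7, 33, 20, 80] (3 swaps)

After 1 pass: [22, 7, 33, 20, 80]


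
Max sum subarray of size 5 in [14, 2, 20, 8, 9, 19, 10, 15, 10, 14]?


[0:5]: 53
[1:6]: 58
[2:7]: 66
[3:8]: 61
[4:9]: 63
[5:10]: 68

Max: 68 at [5:10]


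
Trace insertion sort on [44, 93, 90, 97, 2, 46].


Initial: [44, 93, 90, 97, 2, 46]
Insert 93: [44, 93, 90, 97, 2, 46]
Insert 90: [44, 90, 93, 97, 2, 46]
Insert 97: [44, 90, 93, 97, 2, 46]
Insert 2: [2, 44, 90, 93, 97, 46]
Insert 46: [2, 44, 46, 90, 93, 97]

Sorted: [2, 44, 46, 90, 93, 97]


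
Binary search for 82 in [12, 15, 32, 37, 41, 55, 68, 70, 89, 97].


Step 1: lo=0, hi=9, mid=4, val=41
Step 2: lo=5, hi=9, mid=7, val=70
Step 3: lo=8, hi=9, mid=8, val=89

Not found


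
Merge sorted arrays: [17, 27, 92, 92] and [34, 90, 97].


Take 17 from A
Take 27 from A
Take 34 from B
Take 90 from B
Take 92 from A
Take 92 from A

Merged: [17, 27, 34, 90, 92, 92, 97]


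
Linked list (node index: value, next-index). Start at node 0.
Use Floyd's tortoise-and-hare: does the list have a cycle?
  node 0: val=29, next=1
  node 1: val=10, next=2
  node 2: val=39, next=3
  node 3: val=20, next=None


Floyd's tortoise (slow, +1) and hare (fast, +2):
  init: slow=0, fast=0
  step 1: slow=1, fast=2
  step 2: fast 2->3->None, no cycle

Cycle: no


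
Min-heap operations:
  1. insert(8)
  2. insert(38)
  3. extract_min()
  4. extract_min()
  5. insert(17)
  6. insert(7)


insert(8) -> [8]
insert(38) -> [8, 38]
extract_min()->8, [38]
extract_min()->38, []
insert(17) -> [17]
insert(7) -> [7, 17]

Final heap: [7, 17]


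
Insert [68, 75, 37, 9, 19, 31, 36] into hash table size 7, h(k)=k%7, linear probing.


Insert 68: h=5 -> slot 5
Insert 75: h=5, 1 probes -> slot 6
Insert 37: h=2 -> slot 2
Insert 9: h=2, 1 probes -> slot 3
Insert 19: h=5, 2 probes -> slot 0
Insert 31: h=3, 1 probes -> slot 4
Insert 36: h=1 -> slot 1

Table: [19, 36, 37, 9, 31, 68, 75]


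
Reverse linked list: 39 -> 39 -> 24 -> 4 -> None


Step 1: curr=39, set curr.next=prev(None) | reversed so far: 39
Step 2: curr=39, set curr.next=prev(39) | reversed so far: 39 -> 39
Step 3: curr=24, set curr.next=prev(39) | reversed so far: 24 -> 39 -> 39
Step 4: curr=4, set curr.next=prev(24) | reversed so far: 4 -> 24 -> 39 -> 39

4 -> 24 -> 39 -> 39 -> None


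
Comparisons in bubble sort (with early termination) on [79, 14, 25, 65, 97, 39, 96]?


Algorithm: bubble sort (with early termination)
Input: [79, 14, 25, 65, 97, 39, 96]
Sorted: [14, 25, 39, 65, 79, 96, 97]

18


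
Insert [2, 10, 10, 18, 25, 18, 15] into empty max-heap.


Insert 2: [2]
Insert 10: [10, 2]
Insert 10: [10, 2, 10]
Insert 18: [18, 10, 10, 2]
Insert 25: [25, 18, 10, 2, 10]
Insert 18: [25, 18, 18, 2, 10, 10]
Insert 15: [25, 18, 18, 2, 10, 10, 15]

Final heap: [25, 18, 18, 2, 10, 10, 15]


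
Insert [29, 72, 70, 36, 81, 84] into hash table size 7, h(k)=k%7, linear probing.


Insert 29: h=1 -> slot 1
Insert 72: h=2 -> slot 2
Insert 70: h=0 -> slot 0
Insert 36: h=1, 2 probes -> slot 3
Insert 81: h=4 -> slot 4
Insert 84: h=0, 5 probes -> slot 5

Table: [70, 29, 72, 36, 81, 84, None]


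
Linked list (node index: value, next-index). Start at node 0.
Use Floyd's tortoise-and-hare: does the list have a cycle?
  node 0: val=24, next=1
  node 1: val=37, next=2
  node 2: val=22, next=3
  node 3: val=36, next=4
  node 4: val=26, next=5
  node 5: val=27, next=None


Floyd's tortoise (slow, +1) and hare (fast, +2):
  init: slow=0, fast=0
  step 1: slow=1, fast=2
  step 2: slow=2, fast=4
  step 3: fast 4->5->None, no cycle

Cycle: no


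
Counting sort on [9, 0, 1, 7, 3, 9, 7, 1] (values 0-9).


Input: [9, 0, 1, 7, 3, 9, 7, 1]
Counts: [1, 2, 0, 1, 0, 0, 0, 2, 0, 2]

Sorted: [0, 1, 1, 3, 7, 7, 9, 9]


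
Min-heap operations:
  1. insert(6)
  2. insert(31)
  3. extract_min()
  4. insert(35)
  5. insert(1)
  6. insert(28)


insert(6) -> [6]
insert(31) -> [6, 31]
extract_min()->6, [31]
insert(35) -> [31, 35]
insert(1) -> [1, 35, 31]
insert(28) -> [1, 28, 31, 35]

Final heap: [1, 28, 31, 35]


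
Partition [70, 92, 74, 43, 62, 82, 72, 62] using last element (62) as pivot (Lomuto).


Pivot: 62
  43 <= 62: swap -> [43, 92, 74, 70, 62, 82, 72, 62]
  62 <= 62: swap -> [43, 62, 74, 70, 92, 82, 72, 62]
Place pivot at 2: [43, 62, 62, 70, 92, 82, 72, 74]

Partitioned: [43, 62, 62, 70, 92, 82, 72, 74]


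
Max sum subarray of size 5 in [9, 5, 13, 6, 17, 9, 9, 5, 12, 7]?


[0:5]: 50
[1:6]: 50
[2:7]: 54
[3:8]: 46
[4:9]: 52
[5:10]: 42

Max: 54 at [2:7]


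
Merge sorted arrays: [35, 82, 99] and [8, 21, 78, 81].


Take 8 from B
Take 21 from B
Take 35 from A
Take 78 from B
Take 81 from B

Merged: [8, 21, 35, 78, 81, 82, 99]


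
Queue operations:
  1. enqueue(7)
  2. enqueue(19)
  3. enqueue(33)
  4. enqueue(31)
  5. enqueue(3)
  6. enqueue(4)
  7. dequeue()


enqueue(7) -> [7]
enqueue(19) -> [7, 19]
enqueue(33) -> [7, 19, 33]
enqueue(31) -> [7, 19, 33, 31]
enqueue(3) -> [7, 19, 33, 31, 3]
enqueue(4) -> [7, 19, 33, 31, 3, 4]
dequeue()->7, [19, 33, 31, 3, 4]

Final queue: [19, 33, 31, 3, 4]


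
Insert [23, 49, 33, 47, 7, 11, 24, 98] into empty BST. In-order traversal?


Insert 23: root
Insert 49: R from 23
Insert 33: R from 23 -> L from 49
Insert 47: R from 23 -> L from 49 -> R from 33
Insert 7: L from 23
Insert 11: L from 23 -> R from 7
Insert 24: R from 23 -> L from 49 -> L from 33
Insert 98: R from 23 -> R from 49

In-order: [7, 11, 23, 24, 33, 47, 49, 98]


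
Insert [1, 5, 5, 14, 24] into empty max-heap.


Insert 1: [1]
Insert 5: [5, 1]
Insert 5: [5, 1, 5]
Insert 14: [14, 5, 5, 1]
Insert 24: [24, 14, 5, 1, 5]

Final heap: [24, 14, 5, 1, 5]


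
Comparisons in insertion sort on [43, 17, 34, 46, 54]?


Algorithm: insertion sort
Input: [43, 17, 34, 46, 54]
Sorted: [17, 34, 43, 46, 54]

5


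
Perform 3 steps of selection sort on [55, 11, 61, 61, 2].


Initial: [55, 11, 61, 61, 2]
Step 1: min=2 at 4
  Swap: [2, 11, 61, 61, 55]
Step 2: min=11 at 1
  Swap: [2, 11, 61, 61, 55]
Step 3: min=55 at 4
  Swap: [2, 11, 55, 61, 61]

After 3 steps: [2, 11, 55, 61, 61]


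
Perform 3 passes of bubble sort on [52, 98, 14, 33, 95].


Initial: [52, 98, 14, 33, 95]
Pass 1: [52, 14, 33, 95, 98] (3 swaps)
Pass 2: [14, 33, 52, 95, 98] (2 swaps)
Pass 3: [14, 33, 52, 95, 98] (0 swaps)

After 3 passes: [14, 33, 52, 95, 98]


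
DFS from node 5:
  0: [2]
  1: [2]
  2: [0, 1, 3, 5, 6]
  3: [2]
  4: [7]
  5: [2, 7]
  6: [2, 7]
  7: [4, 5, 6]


Visit 5, push [7, 2]
Visit 2, push [6, 3, 1, 0]
Visit 0, push []
Visit 1, push []
Visit 3, push []
Visit 6, push [7]
Visit 7, push [4]
Visit 4, push []

DFS order: [5, 2, 0, 1, 3, 6, 7, 4]


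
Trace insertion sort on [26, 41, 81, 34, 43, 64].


Initial: [26, 41, 81, 34, 43, 64]
Insert 41: [26, 41, 81, 34, 43, 64]
Insert 81: [26, 41, 81, 34, 43, 64]
Insert 34: [26, 34, 41, 81, 43, 64]
Insert 43: [26, 34, 41, 43, 81, 64]
Insert 64: [26, 34, 41, 43, 64, 81]

Sorted: [26, 34, 41, 43, 64, 81]


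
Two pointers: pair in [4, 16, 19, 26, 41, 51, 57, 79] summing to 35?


lo=0(4)+hi=7(79)=83
lo=0(4)+hi=6(57)=61
lo=0(4)+hi=5(51)=55
lo=0(4)+hi=4(41)=45
lo=0(4)+hi=3(26)=30
lo=1(16)+hi=3(26)=42
lo=1(16)+hi=2(19)=35

Yes: 16+19=35


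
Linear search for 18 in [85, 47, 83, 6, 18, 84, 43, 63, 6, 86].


i=0: 85!=18
i=1: 47!=18
i=2: 83!=18
i=3: 6!=18
i=4: 18==18 found!

Found at 4, 5 comps


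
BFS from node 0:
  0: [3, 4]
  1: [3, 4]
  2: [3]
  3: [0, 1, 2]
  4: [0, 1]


Visit 0, enqueue [3, 4]
Visit 3, enqueue [1, 2]
Visit 4, enqueue []
Visit 1, enqueue []
Visit 2, enqueue []

BFS order: [0, 3, 4, 1, 2]


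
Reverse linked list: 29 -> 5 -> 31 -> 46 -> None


Step 1: curr=29, set curr.next=prev(None) | reversed so far: 29
Step 2: curr=5, set curr.next=prev(29) | reversed so far: 5 -> 29
Step 3: curr=31, set curr.next=prev(5) | reversed so far: 31 -> 5 -> 29
Step 4: curr=46, set curr.next=prev(31) | reversed so far: 46 -> 31 -> 5 -> 29

46 -> 31 -> 5 -> 29 -> None


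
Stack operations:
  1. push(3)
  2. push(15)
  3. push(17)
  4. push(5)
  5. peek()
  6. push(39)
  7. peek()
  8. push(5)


push(3) -> [3]
push(15) -> [3, 15]
push(17) -> [3, 15, 17]
push(5) -> [3, 15, 17, 5]
peek()->5
push(39) -> [3, 15, 17, 5, 39]
peek()->39
push(5) -> [3, 15, 17, 5, 39, 5]

Final stack: [3, 15, 17, 5, 39, 5]


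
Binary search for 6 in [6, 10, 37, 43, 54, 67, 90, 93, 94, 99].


Step 1: lo=0, hi=9, mid=4, val=54
Step 2: lo=0, hi=3, mid=1, val=10
Step 3: lo=0, hi=0, mid=0, val=6

Found at index 0


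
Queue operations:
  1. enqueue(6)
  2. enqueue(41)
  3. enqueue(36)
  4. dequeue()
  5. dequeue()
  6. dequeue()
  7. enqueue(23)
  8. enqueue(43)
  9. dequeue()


enqueue(6) -> [6]
enqueue(41) -> [6, 41]
enqueue(36) -> [6, 41, 36]
dequeue()->6, [41, 36]
dequeue()->41, [36]
dequeue()->36, []
enqueue(23) -> [23]
enqueue(43) -> [23, 43]
dequeue()->23, [43]

Final queue: [43]


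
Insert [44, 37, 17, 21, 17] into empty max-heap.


Insert 44: [44]
Insert 37: [44, 37]
Insert 17: [44, 37, 17]
Insert 21: [44, 37, 17, 21]
Insert 17: [44, 37, 17, 21, 17]

Final heap: [44, 37, 17, 21, 17]


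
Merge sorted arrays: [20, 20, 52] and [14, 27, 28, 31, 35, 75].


Take 14 from B
Take 20 from A
Take 20 from A
Take 27 from B
Take 28 from B
Take 31 from B
Take 35 from B
Take 52 from A

Merged: [14, 20, 20, 27, 28, 31, 35, 52, 75]


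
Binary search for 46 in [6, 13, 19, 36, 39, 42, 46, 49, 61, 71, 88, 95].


Step 1: lo=0, hi=11, mid=5, val=42
Step 2: lo=6, hi=11, mid=8, val=61
Step 3: lo=6, hi=7, mid=6, val=46

Found at index 6


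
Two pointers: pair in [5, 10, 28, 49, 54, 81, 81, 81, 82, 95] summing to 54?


lo=0(5)+hi=9(95)=100
lo=0(5)+hi=8(82)=87
lo=0(5)+hi=7(81)=86
lo=0(5)+hi=6(81)=86
lo=0(5)+hi=5(81)=86
lo=0(5)+hi=4(54)=59
lo=0(5)+hi=3(49)=54

Yes: 5+49=54


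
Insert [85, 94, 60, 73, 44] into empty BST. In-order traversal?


Insert 85: root
Insert 94: R from 85
Insert 60: L from 85
Insert 73: L from 85 -> R from 60
Insert 44: L from 85 -> L from 60

In-order: [44, 60, 73, 85, 94]


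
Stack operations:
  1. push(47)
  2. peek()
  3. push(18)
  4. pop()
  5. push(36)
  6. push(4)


push(47) -> [47]
peek()->47
push(18) -> [47, 18]
pop()->18, [47]
push(36) -> [47, 36]
push(4) -> [47, 36, 4]

Final stack: [47, 36, 4]


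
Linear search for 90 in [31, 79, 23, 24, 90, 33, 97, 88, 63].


i=0: 31!=90
i=1: 79!=90
i=2: 23!=90
i=3: 24!=90
i=4: 90==90 found!

Found at 4, 5 comps


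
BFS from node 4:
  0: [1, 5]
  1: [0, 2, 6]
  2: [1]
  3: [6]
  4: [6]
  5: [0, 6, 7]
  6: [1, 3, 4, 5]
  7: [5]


Visit 4, enqueue [6]
Visit 6, enqueue [1, 3, 5]
Visit 1, enqueue [0, 2]
Visit 3, enqueue []
Visit 5, enqueue [7]
Visit 0, enqueue []
Visit 2, enqueue []
Visit 7, enqueue []

BFS order: [4, 6, 1, 3, 5, 0, 2, 7]


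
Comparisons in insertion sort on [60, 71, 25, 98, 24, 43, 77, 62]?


Algorithm: insertion sort
Input: [60, 71, 25, 98, 24, 43, 77, 62]
Sorted: [24, 25, 43, 60, 62, 71, 77, 98]

18


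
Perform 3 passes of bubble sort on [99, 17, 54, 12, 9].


Initial: [99, 17, 54, 12, 9]
Pass 1: [17, 54, 12, 9, 99] (4 swaps)
Pass 2: [17, 12, 9, 54, 99] (2 swaps)
Pass 3: [12, 9, 17, 54, 99] (2 swaps)

After 3 passes: [12, 9, 17, 54, 99]


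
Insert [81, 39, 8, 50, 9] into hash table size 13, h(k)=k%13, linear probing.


Insert 81: h=3 -> slot 3
Insert 39: h=0 -> slot 0
Insert 8: h=8 -> slot 8
Insert 50: h=11 -> slot 11
Insert 9: h=9 -> slot 9

Table: [39, None, None, 81, None, None, None, None, 8, 9, None, 50, None]


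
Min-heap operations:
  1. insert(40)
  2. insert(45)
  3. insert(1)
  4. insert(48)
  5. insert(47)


insert(40) -> [40]
insert(45) -> [40, 45]
insert(1) -> [1, 45, 40]
insert(48) -> [1, 45, 40, 48]
insert(47) -> [1, 45, 40, 48, 47]

Final heap: [1, 45, 40, 48, 47]


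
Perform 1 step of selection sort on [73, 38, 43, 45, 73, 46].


Initial: [73, 38, 43, 45, 73, 46]
Step 1: min=38 at 1
  Swap: [38, 73, 43, 45, 73, 46]

After 1 step: [38, 73, 43, 45, 73, 46]


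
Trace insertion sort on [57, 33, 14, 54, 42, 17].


Initial: [57, 33, 14, 54, 42, 17]
Insert 33: [33, 57, 14, 54, 42, 17]
Insert 14: [14, 33, 57, 54, 42, 17]
Insert 54: [14, 33, 54, 57, 42, 17]
Insert 42: [14, 33, 42, 54, 57, 17]
Insert 17: [14, 17, 33, 42, 54, 57]

Sorted: [14, 17, 33, 42, 54, 57]


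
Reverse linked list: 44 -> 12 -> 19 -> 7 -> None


Step 1: curr=44, set curr.next=prev(None) | reversed so far: 44
Step 2: curr=12, set curr.next=prev(44) | reversed so far: 12 -> 44
Step 3: curr=19, set curr.next=prev(12) | reversed so far: 19 -> 12 -> 44
Step 4: curr=7, set curr.next=prev(19) | reversed so far: 7 -> 19 -> 12 -> 44

7 -> 19 -> 12 -> 44 -> None


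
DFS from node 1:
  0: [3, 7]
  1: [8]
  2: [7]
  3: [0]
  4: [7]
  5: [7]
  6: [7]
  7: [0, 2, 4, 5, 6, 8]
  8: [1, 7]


Visit 1, push [8]
Visit 8, push [7]
Visit 7, push [6, 5, 4, 2, 0]
Visit 0, push [3]
Visit 3, push []
Visit 2, push []
Visit 4, push []
Visit 5, push []
Visit 6, push []

DFS order: [1, 8, 7, 0, 3, 2, 4, 5, 6]


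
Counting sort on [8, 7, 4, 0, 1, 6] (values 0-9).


Input: [8, 7, 4, 0, 1, 6]
Counts: [1, 1, 0, 0, 1, 0, 1, 1, 1, 0]

Sorted: [0, 1, 4, 6, 7, 8]


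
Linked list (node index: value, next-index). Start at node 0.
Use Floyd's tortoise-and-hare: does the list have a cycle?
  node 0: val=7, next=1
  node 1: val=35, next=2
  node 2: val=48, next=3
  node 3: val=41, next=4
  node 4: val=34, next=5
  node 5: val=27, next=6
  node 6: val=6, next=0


Floyd's tortoise (slow, +1) and hare (fast, +2):
  init: slow=0, fast=0
  step 1: slow=1, fast=2
  step 2: slow=2, fast=4
  step 3: slow=3, fast=6
  step 4: slow=4, fast=1
  step 5: slow=5, fast=3
  step 6: slow=6, fast=5
  step 7: slow=0, fast=0
  slow == fast at node 0: cycle detected

Cycle: yes


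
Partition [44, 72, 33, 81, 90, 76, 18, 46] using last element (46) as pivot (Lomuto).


Pivot: 46
  44 <= 46: advance i (no swap)
  33 <= 46: swap -> [44, 33, 72, 81, 90, 76, 18, 46]
  18 <= 46: swap -> [44, 33, 18, 81, 90, 76, 72, 46]
Place pivot at 3: [44, 33, 18, 46, 90, 76, 72, 81]

Partitioned: [44, 33, 18, 46, 90, 76, 72, 81]


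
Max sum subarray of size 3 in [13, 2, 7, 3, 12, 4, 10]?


[0:3]: 22
[1:4]: 12
[2:5]: 22
[3:6]: 19
[4:7]: 26

Max: 26 at [4:7]


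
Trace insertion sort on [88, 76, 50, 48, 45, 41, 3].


Initial: [88, 76, 50, 48, 45, 41, 3]
Insert 76: [76, 88, 50, 48, 45, 41, 3]
Insert 50: [50, 76, 88, 48, 45, 41, 3]
Insert 48: [48, 50, 76, 88, 45, 41, 3]
Insert 45: [45, 48, 50, 76, 88, 41, 3]
Insert 41: [41, 45, 48, 50, 76, 88, 3]
Insert 3: [3, 41, 45, 48, 50, 76, 88]

Sorted: [3, 41, 45, 48, 50, 76, 88]


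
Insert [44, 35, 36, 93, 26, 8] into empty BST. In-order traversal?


Insert 44: root
Insert 35: L from 44
Insert 36: L from 44 -> R from 35
Insert 93: R from 44
Insert 26: L from 44 -> L from 35
Insert 8: L from 44 -> L from 35 -> L from 26

In-order: [8, 26, 35, 36, 44, 93]


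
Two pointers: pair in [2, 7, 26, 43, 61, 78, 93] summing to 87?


lo=0(2)+hi=6(93)=95
lo=0(2)+hi=5(78)=80
lo=1(7)+hi=5(78)=85
lo=2(26)+hi=5(78)=104
lo=2(26)+hi=4(61)=87

Yes: 26+61=87


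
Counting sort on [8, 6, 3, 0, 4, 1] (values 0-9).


Input: [8, 6, 3, 0, 4, 1]
Counts: [1, 1, 0, 1, 1, 0, 1, 0, 1, 0]

Sorted: [0, 1, 3, 4, 6, 8]


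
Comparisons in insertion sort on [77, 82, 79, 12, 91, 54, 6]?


Algorithm: insertion sort
Input: [77, 82, 79, 12, 91, 54, 6]
Sorted: [6, 12, 54, 77, 79, 82, 91]

18


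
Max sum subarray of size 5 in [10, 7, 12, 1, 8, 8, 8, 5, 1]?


[0:5]: 38
[1:6]: 36
[2:7]: 37
[3:8]: 30
[4:9]: 30

Max: 38 at [0:5]


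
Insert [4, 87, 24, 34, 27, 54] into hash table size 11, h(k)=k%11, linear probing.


Insert 4: h=4 -> slot 4
Insert 87: h=10 -> slot 10
Insert 24: h=2 -> slot 2
Insert 34: h=1 -> slot 1
Insert 27: h=5 -> slot 5
Insert 54: h=10, 1 probes -> slot 0

Table: [54, 34, 24, None, 4, 27, None, None, None, None, 87]


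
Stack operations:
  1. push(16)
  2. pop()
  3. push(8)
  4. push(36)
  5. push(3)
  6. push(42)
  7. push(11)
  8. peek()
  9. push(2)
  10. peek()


push(16) -> [16]
pop()->16, []
push(8) -> [8]
push(36) -> [8, 36]
push(3) -> [8, 36, 3]
push(42) -> [8, 36, 3, 42]
push(11) -> [8, 36, 3, 42, 11]
peek()->11
push(2) -> [8, 36, 3, 42, 11, 2]
peek()->2

Final stack: [8, 36, 3, 42, 11, 2]


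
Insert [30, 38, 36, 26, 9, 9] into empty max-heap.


Insert 30: [30]
Insert 38: [38, 30]
Insert 36: [38, 30, 36]
Insert 26: [38, 30, 36, 26]
Insert 9: [38, 30, 36, 26, 9]
Insert 9: [38, 30, 36, 26, 9, 9]

Final heap: [38, 30, 36, 26, 9, 9]


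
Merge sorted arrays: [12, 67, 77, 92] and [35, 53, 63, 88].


Take 12 from A
Take 35 from B
Take 53 from B
Take 63 from B
Take 67 from A
Take 77 from A
Take 88 from B

Merged: [12, 35, 53, 63, 67, 77, 88, 92]


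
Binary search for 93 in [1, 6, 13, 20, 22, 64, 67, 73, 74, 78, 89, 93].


Step 1: lo=0, hi=11, mid=5, val=64
Step 2: lo=6, hi=11, mid=8, val=74
Step 3: lo=9, hi=11, mid=10, val=89
Step 4: lo=11, hi=11, mid=11, val=93

Found at index 11


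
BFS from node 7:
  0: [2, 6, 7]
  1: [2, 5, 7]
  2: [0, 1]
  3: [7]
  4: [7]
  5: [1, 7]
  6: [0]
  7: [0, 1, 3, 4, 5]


Visit 7, enqueue [0, 1, 3, 4, 5]
Visit 0, enqueue [2, 6]
Visit 1, enqueue []
Visit 3, enqueue []
Visit 4, enqueue []
Visit 5, enqueue []
Visit 2, enqueue []
Visit 6, enqueue []

BFS order: [7, 0, 1, 3, 4, 5, 2, 6]


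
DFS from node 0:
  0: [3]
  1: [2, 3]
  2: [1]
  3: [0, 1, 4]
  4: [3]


Visit 0, push [3]
Visit 3, push [4, 1]
Visit 1, push [2]
Visit 2, push []
Visit 4, push []

DFS order: [0, 3, 1, 2, 4]


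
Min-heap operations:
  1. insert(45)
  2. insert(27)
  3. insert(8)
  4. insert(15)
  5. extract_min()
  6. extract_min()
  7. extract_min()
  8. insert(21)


insert(45) -> [45]
insert(27) -> [27, 45]
insert(8) -> [8, 45, 27]
insert(15) -> [8, 15, 27, 45]
extract_min()->8, [15, 45, 27]
extract_min()->15, [27, 45]
extract_min()->27, [45]
insert(21) -> [21, 45]

Final heap: [21, 45]


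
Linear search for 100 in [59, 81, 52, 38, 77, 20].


i=0: 59!=100
i=1: 81!=100
i=2: 52!=100
i=3: 38!=100
i=4: 77!=100
i=5: 20!=100

Not found, 6 comps


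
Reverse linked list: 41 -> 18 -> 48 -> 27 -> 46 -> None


Step 1: curr=41, set curr.next=prev(None) | reversed so far: 41
Step 2: curr=18, set curr.next=prev(41) | reversed so far: 18 -> 41
Step 3: curr=48, set curr.next=prev(18) | reversed so far: 48 -> 18 -> 41
Step 4: curr=27, set curr.next=prev(48) | reversed so far: 27 -> 48 -> 18 -> 41
Step 5: curr=46, set curr.next=prev(27) | reversed so far: 46 -> 27 -> 48 -> 18 -> 41

46 -> 27 -> 48 -> 18 -> 41 -> None


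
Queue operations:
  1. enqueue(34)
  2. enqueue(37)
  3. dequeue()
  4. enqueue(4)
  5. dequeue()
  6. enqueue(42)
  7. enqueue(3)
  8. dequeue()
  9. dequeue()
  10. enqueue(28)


enqueue(34) -> [34]
enqueue(37) -> [34, 37]
dequeue()->34, [37]
enqueue(4) -> [37, 4]
dequeue()->37, [4]
enqueue(42) -> [4, 42]
enqueue(3) -> [4, 42, 3]
dequeue()->4, [42, 3]
dequeue()->42, [3]
enqueue(28) -> [3, 28]

Final queue: [3, 28]


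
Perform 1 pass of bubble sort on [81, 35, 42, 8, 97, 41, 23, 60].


Initial: [81, 35, 42, 8, 97, 41, 23, 60]
Pass 1: [35, 42, 8, 81, 41, 23, 60, 97] (6 swaps)

After 1 pass: [35, 42, 8, 81, 41, 23, 60, 97]


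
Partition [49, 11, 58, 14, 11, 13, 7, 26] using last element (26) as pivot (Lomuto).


Pivot: 26
  11 <= 26: swap -> [11, 49, 58, 14, 11, 13, 7, 26]
  14 <= 26: swap -> [11, 14, 58, 49, 11, 13, 7, 26]
  11 <= 26: swap -> [11, 14, 11, 49, 58, 13, 7, 26]
  13 <= 26: swap -> [11, 14, 11, 13, 58, 49, 7, 26]
  7 <= 26: swap -> [11, 14, 11, 13, 7, 49, 58, 26]
Place pivot at 5: [11, 14, 11, 13, 7, 26, 58, 49]

Partitioned: [11, 14, 11, 13, 7, 26, 58, 49]


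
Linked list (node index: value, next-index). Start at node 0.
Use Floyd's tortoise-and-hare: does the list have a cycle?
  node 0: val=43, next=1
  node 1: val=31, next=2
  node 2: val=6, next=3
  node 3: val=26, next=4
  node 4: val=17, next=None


Floyd's tortoise (slow, +1) and hare (fast, +2):
  init: slow=0, fast=0
  step 1: slow=1, fast=2
  step 2: slow=2, fast=4
  step 3: fast -> None, no cycle

Cycle: no


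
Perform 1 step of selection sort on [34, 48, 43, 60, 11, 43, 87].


Initial: [34, 48, 43, 60, 11, 43, 87]
Step 1: min=11 at 4
  Swap: [11, 48, 43, 60, 34, 43, 87]

After 1 step: [11, 48, 43, 60, 34, 43, 87]


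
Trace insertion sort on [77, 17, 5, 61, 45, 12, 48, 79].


Initial: [77, 17, 5, 61, 45, 12, 48, 79]
Insert 17: [17, 77, 5, 61, 45, 12, 48, 79]
Insert 5: [5, 17, 77, 61, 45, 12, 48, 79]
Insert 61: [5, 17, 61, 77, 45, 12, 48, 79]
Insert 45: [5, 17, 45, 61, 77, 12, 48, 79]
Insert 12: [5, 12, 17, 45, 61, 77, 48, 79]
Insert 48: [5, 12, 17, 45, 48, 61, 77, 79]
Insert 79: [5, 12, 17, 45, 48, 61, 77, 79]

Sorted: [5, 12, 17, 45, 48, 61, 77, 79]


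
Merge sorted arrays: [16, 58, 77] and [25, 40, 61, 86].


Take 16 from A
Take 25 from B
Take 40 from B
Take 58 from A
Take 61 from B
Take 77 from A

Merged: [16, 25, 40, 58, 61, 77, 86]


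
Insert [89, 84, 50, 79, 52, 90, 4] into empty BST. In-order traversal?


Insert 89: root
Insert 84: L from 89
Insert 50: L from 89 -> L from 84
Insert 79: L from 89 -> L from 84 -> R from 50
Insert 52: L from 89 -> L from 84 -> R from 50 -> L from 79
Insert 90: R from 89
Insert 4: L from 89 -> L from 84 -> L from 50

In-order: [4, 50, 52, 79, 84, 89, 90]


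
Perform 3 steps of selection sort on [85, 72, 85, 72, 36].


Initial: [85, 72, 85, 72, 36]
Step 1: min=36 at 4
  Swap: [36, 72, 85, 72, 85]
Step 2: min=72 at 1
  Swap: [36, 72, 85, 72, 85]
Step 3: min=72 at 3
  Swap: [36, 72, 72, 85, 85]

After 3 steps: [36, 72, 72, 85, 85]


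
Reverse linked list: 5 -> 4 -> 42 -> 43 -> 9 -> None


Step 1: curr=5, set curr.next=prev(None) | reversed so far: 5
Step 2: curr=4, set curr.next=prev(5) | reversed so far: 4 -> 5
Step 3: curr=42, set curr.next=prev(4) | reversed so far: 42 -> 4 -> 5
Step 4: curr=43, set curr.next=prev(42) | reversed so far: 43 -> 42 -> 4 -> 5
Step 5: curr=9, set curr.next=prev(43) | reversed so far: 9 -> 43 -> 42 -> 4 -> 5

9 -> 43 -> 42 -> 4 -> 5 -> None


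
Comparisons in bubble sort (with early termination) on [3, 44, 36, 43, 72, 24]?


Algorithm: bubble sort (with early termination)
Input: [3, 44, 36, 43, 72, 24]
Sorted: [3, 24, 36, 43, 44, 72]

15


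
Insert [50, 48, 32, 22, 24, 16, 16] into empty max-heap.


Insert 50: [50]
Insert 48: [50, 48]
Insert 32: [50, 48, 32]
Insert 22: [50, 48, 32, 22]
Insert 24: [50, 48, 32, 22, 24]
Insert 16: [50, 48, 32, 22, 24, 16]
Insert 16: [50, 48, 32, 22, 24, 16, 16]

Final heap: [50, 48, 32, 22, 24, 16, 16]


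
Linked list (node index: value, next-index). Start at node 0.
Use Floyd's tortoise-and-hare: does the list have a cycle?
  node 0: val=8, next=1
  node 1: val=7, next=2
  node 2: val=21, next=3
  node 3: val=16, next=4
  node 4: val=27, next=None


Floyd's tortoise (slow, +1) and hare (fast, +2):
  init: slow=0, fast=0
  step 1: slow=1, fast=2
  step 2: slow=2, fast=4
  step 3: fast -> None, no cycle

Cycle: no


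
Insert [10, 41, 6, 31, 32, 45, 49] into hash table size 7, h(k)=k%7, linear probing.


Insert 10: h=3 -> slot 3
Insert 41: h=6 -> slot 6
Insert 6: h=6, 1 probes -> slot 0
Insert 31: h=3, 1 probes -> slot 4
Insert 32: h=4, 1 probes -> slot 5
Insert 45: h=3, 5 probes -> slot 1
Insert 49: h=0, 2 probes -> slot 2

Table: [6, 45, 49, 10, 31, 32, 41]


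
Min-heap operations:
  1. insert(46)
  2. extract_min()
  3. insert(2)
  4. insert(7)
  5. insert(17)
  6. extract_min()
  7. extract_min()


insert(46) -> [46]
extract_min()->46, []
insert(2) -> [2]
insert(7) -> [2, 7]
insert(17) -> [2, 7, 17]
extract_min()->2, [7, 17]
extract_min()->7, [17]

Final heap: [17]


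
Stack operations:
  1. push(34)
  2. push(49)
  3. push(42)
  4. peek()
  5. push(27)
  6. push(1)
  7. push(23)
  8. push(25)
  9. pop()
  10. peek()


push(34) -> [34]
push(49) -> [34, 49]
push(42) -> [34, 49, 42]
peek()->42
push(27) -> [34, 49, 42, 27]
push(1) -> [34, 49, 42, 27, 1]
push(23) -> [34, 49, 42, 27, 1, 23]
push(25) -> [34, 49, 42, 27, 1, 23, 25]
pop()->25, [34, 49, 42, 27, 1, 23]
peek()->23

Final stack: [34, 49, 42, 27, 1, 23]


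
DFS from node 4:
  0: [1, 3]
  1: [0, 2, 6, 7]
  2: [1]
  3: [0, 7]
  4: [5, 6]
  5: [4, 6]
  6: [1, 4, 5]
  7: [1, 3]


Visit 4, push [6, 5]
Visit 5, push [6]
Visit 6, push [1]
Visit 1, push [7, 2, 0]
Visit 0, push [3]
Visit 3, push [7]
Visit 7, push []
Visit 2, push []

DFS order: [4, 5, 6, 1, 0, 3, 7, 2]


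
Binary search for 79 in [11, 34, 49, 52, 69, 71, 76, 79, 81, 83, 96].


Step 1: lo=0, hi=10, mid=5, val=71
Step 2: lo=6, hi=10, mid=8, val=81
Step 3: lo=6, hi=7, mid=6, val=76
Step 4: lo=7, hi=7, mid=7, val=79

Found at index 7


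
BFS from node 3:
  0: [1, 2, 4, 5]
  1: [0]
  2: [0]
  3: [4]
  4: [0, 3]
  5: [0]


Visit 3, enqueue [4]
Visit 4, enqueue [0]
Visit 0, enqueue [1, 2, 5]
Visit 1, enqueue []
Visit 2, enqueue []
Visit 5, enqueue []

BFS order: [3, 4, 0, 1, 2, 5]


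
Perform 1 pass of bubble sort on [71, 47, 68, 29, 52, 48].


Initial: [71, 47, 68, 29, 52, 48]
Pass 1: [47, 68, 29, 52, 48, 71] (5 swaps)

After 1 pass: [47, 68, 29, 52, 48, 71]


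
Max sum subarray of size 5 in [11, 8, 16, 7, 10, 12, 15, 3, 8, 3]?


[0:5]: 52
[1:6]: 53
[2:7]: 60
[3:8]: 47
[4:9]: 48
[5:10]: 41

Max: 60 at [2:7]


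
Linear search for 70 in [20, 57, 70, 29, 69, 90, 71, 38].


i=0: 20!=70
i=1: 57!=70
i=2: 70==70 found!

Found at 2, 3 comps


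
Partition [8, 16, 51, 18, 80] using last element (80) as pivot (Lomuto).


Pivot: 80
  8 <= 80: advance i (no swap)
  16 <= 80: advance i (no swap)
  51 <= 80: advance i (no swap)
  18 <= 80: advance i (no swap)
Place pivot at 4: [8, 16, 51, 18, 80]

Partitioned: [8, 16, 51, 18, 80]


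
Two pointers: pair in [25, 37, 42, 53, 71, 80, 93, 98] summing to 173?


lo=0(25)+hi=7(98)=123
lo=1(37)+hi=7(98)=135
lo=2(42)+hi=7(98)=140
lo=3(53)+hi=7(98)=151
lo=4(71)+hi=7(98)=169
lo=5(80)+hi=7(98)=178
lo=5(80)+hi=6(93)=173

Yes: 80+93=173


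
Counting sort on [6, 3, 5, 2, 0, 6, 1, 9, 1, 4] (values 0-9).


Input: [6, 3, 5, 2, 0, 6, 1, 9, 1, 4]
Counts: [1, 2, 1, 1, 1, 1, 2, 0, 0, 1]

Sorted: [0, 1, 1, 2, 3, 4, 5, 6, 6, 9]


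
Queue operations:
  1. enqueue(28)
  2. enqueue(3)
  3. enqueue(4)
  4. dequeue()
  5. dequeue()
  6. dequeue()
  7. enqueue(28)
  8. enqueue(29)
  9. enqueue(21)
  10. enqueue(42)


enqueue(28) -> [28]
enqueue(3) -> [28, 3]
enqueue(4) -> [28, 3, 4]
dequeue()->28, [3, 4]
dequeue()->3, [4]
dequeue()->4, []
enqueue(28) -> [28]
enqueue(29) -> [28, 29]
enqueue(21) -> [28, 29, 21]
enqueue(42) -> [28, 29, 21, 42]

Final queue: [28, 29, 21, 42]


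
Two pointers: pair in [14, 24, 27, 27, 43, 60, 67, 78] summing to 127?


lo=0(14)+hi=7(78)=92
lo=1(24)+hi=7(78)=102
lo=2(27)+hi=7(78)=105
lo=3(27)+hi=7(78)=105
lo=4(43)+hi=7(78)=121
lo=5(60)+hi=7(78)=138
lo=5(60)+hi=6(67)=127

Yes: 60+67=127


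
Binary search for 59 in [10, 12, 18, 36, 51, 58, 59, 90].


Step 1: lo=0, hi=7, mid=3, val=36
Step 2: lo=4, hi=7, mid=5, val=58
Step 3: lo=6, hi=7, mid=6, val=59

Found at index 6


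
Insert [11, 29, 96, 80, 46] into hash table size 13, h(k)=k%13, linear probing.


Insert 11: h=11 -> slot 11
Insert 29: h=3 -> slot 3
Insert 96: h=5 -> slot 5
Insert 80: h=2 -> slot 2
Insert 46: h=7 -> slot 7

Table: [None, None, 80, 29, None, 96, None, 46, None, None, None, 11, None]


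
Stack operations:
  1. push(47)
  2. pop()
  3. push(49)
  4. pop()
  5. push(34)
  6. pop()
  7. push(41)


push(47) -> [47]
pop()->47, []
push(49) -> [49]
pop()->49, []
push(34) -> [34]
pop()->34, []
push(41) -> [41]

Final stack: [41]


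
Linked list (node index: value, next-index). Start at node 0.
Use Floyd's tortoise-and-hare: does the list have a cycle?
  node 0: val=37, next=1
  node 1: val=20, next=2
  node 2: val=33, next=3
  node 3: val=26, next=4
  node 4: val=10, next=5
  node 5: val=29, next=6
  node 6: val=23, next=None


Floyd's tortoise (slow, +1) and hare (fast, +2):
  init: slow=0, fast=0
  step 1: slow=1, fast=2
  step 2: slow=2, fast=4
  step 3: slow=3, fast=6
  step 4: fast -> None, no cycle

Cycle: no


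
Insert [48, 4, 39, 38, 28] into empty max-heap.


Insert 48: [48]
Insert 4: [48, 4]
Insert 39: [48, 4, 39]
Insert 38: [48, 38, 39, 4]
Insert 28: [48, 38, 39, 4, 28]

Final heap: [48, 38, 39, 4, 28]


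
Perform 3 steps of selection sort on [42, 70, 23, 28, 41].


Initial: [42, 70, 23, 28, 41]
Step 1: min=23 at 2
  Swap: [23, 70, 42, 28, 41]
Step 2: min=28 at 3
  Swap: [23, 28, 42, 70, 41]
Step 3: min=41 at 4
  Swap: [23, 28, 41, 70, 42]

After 3 steps: [23, 28, 41, 70, 42]


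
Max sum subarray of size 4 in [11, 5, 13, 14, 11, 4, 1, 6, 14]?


[0:4]: 43
[1:5]: 43
[2:6]: 42
[3:7]: 30
[4:8]: 22
[5:9]: 25

Max: 43 at [0:4]


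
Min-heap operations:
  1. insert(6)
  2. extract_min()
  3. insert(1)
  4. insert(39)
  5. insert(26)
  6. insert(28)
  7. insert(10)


insert(6) -> [6]
extract_min()->6, []
insert(1) -> [1]
insert(39) -> [1, 39]
insert(26) -> [1, 39, 26]
insert(28) -> [1, 28, 26, 39]
insert(10) -> [1, 10, 26, 39, 28]

Final heap: [1, 10, 26, 39, 28]


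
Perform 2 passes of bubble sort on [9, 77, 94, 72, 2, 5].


Initial: [9, 77, 94, 72, 2, 5]
Pass 1: [9, 77, 72, 2, 5, 94] (3 swaps)
Pass 2: [9, 72, 2, 5, 77, 94] (3 swaps)

After 2 passes: [9, 72, 2, 5, 77, 94]


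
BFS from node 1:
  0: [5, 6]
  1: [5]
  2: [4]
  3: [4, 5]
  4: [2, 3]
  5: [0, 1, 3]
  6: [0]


Visit 1, enqueue [5]
Visit 5, enqueue [0, 3]
Visit 0, enqueue [6]
Visit 3, enqueue [4]
Visit 6, enqueue []
Visit 4, enqueue [2]
Visit 2, enqueue []

BFS order: [1, 5, 0, 3, 6, 4, 2]


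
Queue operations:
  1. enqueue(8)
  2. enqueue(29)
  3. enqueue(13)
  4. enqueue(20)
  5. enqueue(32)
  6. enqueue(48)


enqueue(8) -> [8]
enqueue(29) -> [8, 29]
enqueue(13) -> [8, 29, 13]
enqueue(20) -> [8, 29, 13, 20]
enqueue(32) -> [8, 29, 13, 20, 32]
enqueue(48) -> [8, 29, 13, 20, 32, 48]

Final queue: [8, 29, 13, 20, 32, 48]


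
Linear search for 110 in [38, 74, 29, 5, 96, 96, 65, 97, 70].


i=0: 38!=110
i=1: 74!=110
i=2: 29!=110
i=3: 5!=110
i=4: 96!=110
i=5: 96!=110
i=6: 65!=110
i=7: 97!=110
i=8: 70!=110

Not found, 9 comps


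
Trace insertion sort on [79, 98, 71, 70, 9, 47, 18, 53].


Initial: [79, 98, 71, 70, 9, 47, 18, 53]
Insert 98: [79, 98, 71, 70, 9, 47, 18, 53]
Insert 71: [71, 79, 98, 70, 9, 47, 18, 53]
Insert 70: [70, 71, 79, 98, 9, 47, 18, 53]
Insert 9: [9, 70, 71, 79, 98, 47, 18, 53]
Insert 47: [9, 47, 70, 71, 79, 98, 18, 53]
Insert 18: [9, 18, 47, 70, 71, 79, 98, 53]
Insert 53: [9, 18, 47, 53, 70, 71, 79, 98]

Sorted: [9, 18, 47, 53, 70, 71, 79, 98]


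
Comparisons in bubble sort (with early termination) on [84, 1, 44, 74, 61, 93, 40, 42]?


Algorithm: bubble sort (with early termination)
Input: [84, 1, 44, 74, 61, 93, 40, 42]
Sorted: [1, 40, 42, 44, 61, 74, 84, 93]

27


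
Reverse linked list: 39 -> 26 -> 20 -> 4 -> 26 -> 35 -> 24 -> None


Step 1: curr=39, set curr.next=prev(None) | reversed so far: 39
Step 2: curr=26, set curr.next=prev(39) | reversed so far: 26 -> 39
Step 3: curr=20, set curr.next=prev(26) | reversed so far: 20 -> 26 -> 39
Step 4: curr=4, set curr.next=prev(20) | reversed so far: 4 -> 20 -> 26 -> 39
Step 5: curr=26, set curr.next=prev(4) | reversed so far: 26 -> 4 -> 20 -> 26 -> 39
Step 6: curr=35, set curr.next=prev(26) | reversed so far: 35 -> 26 -> 4 -> 20 -> 26 -> 39
Step 7: curr=24, set curr.next=prev(35) | reversed so far: 24 -> 35 -> 26 -> 4 -> 20 -> 26 -> 39

24 -> 35 -> 26 -> 4 -> 20 -> 26 -> 39 -> None


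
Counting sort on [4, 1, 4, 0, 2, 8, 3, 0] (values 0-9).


Input: [4, 1, 4, 0, 2, 8, 3, 0]
Counts: [2, 1, 1, 1, 2, 0, 0, 0, 1, 0]

Sorted: [0, 0, 1, 2, 3, 4, 4, 8]


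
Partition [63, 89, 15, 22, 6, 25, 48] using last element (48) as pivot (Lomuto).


Pivot: 48
  15 <= 48: swap -> [15, 89, 63, 22, 6, 25, 48]
  22 <= 48: swap -> [15, 22, 63, 89, 6, 25, 48]
  6 <= 48: swap -> [15, 22, 6, 89, 63, 25, 48]
  25 <= 48: swap -> [15, 22, 6, 25, 63, 89, 48]
Place pivot at 4: [15, 22, 6, 25, 48, 89, 63]

Partitioned: [15, 22, 6, 25, 48, 89, 63]


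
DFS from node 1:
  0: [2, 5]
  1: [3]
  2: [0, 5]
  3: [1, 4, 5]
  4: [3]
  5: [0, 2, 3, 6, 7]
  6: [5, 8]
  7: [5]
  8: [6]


Visit 1, push [3]
Visit 3, push [5, 4]
Visit 4, push []
Visit 5, push [7, 6, 2, 0]
Visit 0, push [2]
Visit 2, push []
Visit 6, push [8]
Visit 8, push []
Visit 7, push []

DFS order: [1, 3, 4, 5, 0, 2, 6, 8, 7]


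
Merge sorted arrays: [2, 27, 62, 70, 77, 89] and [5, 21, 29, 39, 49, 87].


Take 2 from A
Take 5 from B
Take 21 from B
Take 27 from A
Take 29 from B
Take 39 from B
Take 49 from B
Take 62 from A
Take 70 from A
Take 77 from A
Take 87 from B

Merged: [2, 5, 21, 27, 29, 39, 49, 62, 70, 77, 87, 89]


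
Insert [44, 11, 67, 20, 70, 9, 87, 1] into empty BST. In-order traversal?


Insert 44: root
Insert 11: L from 44
Insert 67: R from 44
Insert 20: L from 44 -> R from 11
Insert 70: R from 44 -> R from 67
Insert 9: L from 44 -> L from 11
Insert 87: R from 44 -> R from 67 -> R from 70
Insert 1: L from 44 -> L from 11 -> L from 9

In-order: [1, 9, 11, 20, 44, 67, 70, 87]


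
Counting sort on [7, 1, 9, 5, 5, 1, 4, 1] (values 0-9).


Input: [7, 1, 9, 5, 5, 1, 4, 1]
Counts: [0, 3, 0, 0, 1, 2, 0, 1, 0, 1]

Sorted: [1, 1, 1, 4, 5, 5, 7, 9]


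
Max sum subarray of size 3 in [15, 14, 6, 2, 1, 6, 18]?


[0:3]: 35
[1:4]: 22
[2:5]: 9
[3:6]: 9
[4:7]: 25

Max: 35 at [0:3]


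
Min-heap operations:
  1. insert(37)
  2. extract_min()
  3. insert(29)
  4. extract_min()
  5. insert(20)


insert(37) -> [37]
extract_min()->37, []
insert(29) -> [29]
extract_min()->29, []
insert(20) -> [20]

Final heap: [20]


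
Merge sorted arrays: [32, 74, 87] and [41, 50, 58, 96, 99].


Take 32 from A
Take 41 from B
Take 50 from B
Take 58 from B
Take 74 from A
Take 87 from A

Merged: [32, 41, 50, 58, 74, 87, 96, 99]


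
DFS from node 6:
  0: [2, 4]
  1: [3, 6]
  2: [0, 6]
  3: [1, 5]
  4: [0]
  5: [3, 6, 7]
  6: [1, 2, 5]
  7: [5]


Visit 6, push [5, 2, 1]
Visit 1, push [3]
Visit 3, push [5]
Visit 5, push [7]
Visit 7, push []
Visit 2, push [0]
Visit 0, push [4]
Visit 4, push []

DFS order: [6, 1, 3, 5, 7, 2, 0, 4]


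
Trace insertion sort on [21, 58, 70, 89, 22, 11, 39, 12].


Initial: [21, 58, 70, 89, 22, 11, 39, 12]
Insert 58: [21, 58, 70, 89, 22, 11, 39, 12]
Insert 70: [21, 58, 70, 89, 22, 11, 39, 12]
Insert 89: [21, 58, 70, 89, 22, 11, 39, 12]
Insert 22: [21, 22, 58, 70, 89, 11, 39, 12]
Insert 11: [11, 21, 22, 58, 70, 89, 39, 12]
Insert 39: [11, 21, 22, 39, 58, 70, 89, 12]
Insert 12: [11, 12, 21, 22, 39, 58, 70, 89]

Sorted: [11, 12, 21, 22, 39, 58, 70, 89]


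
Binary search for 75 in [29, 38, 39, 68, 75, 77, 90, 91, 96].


Step 1: lo=0, hi=8, mid=4, val=75

Found at index 4


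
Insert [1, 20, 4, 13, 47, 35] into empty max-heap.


Insert 1: [1]
Insert 20: [20, 1]
Insert 4: [20, 1, 4]
Insert 13: [20, 13, 4, 1]
Insert 47: [47, 20, 4, 1, 13]
Insert 35: [47, 20, 35, 1, 13, 4]

Final heap: [47, 20, 35, 1, 13, 4]


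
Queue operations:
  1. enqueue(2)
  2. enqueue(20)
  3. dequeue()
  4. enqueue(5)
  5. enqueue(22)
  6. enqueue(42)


enqueue(2) -> [2]
enqueue(20) -> [2, 20]
dequeue()->2, [20]
enqueue(5) -> [20, 5]
enqueue(22) -> [20, 5, 22]
enqueue(42) -> [20, 5, 22, 42]

Final queue: [20, 5, 22, 42]


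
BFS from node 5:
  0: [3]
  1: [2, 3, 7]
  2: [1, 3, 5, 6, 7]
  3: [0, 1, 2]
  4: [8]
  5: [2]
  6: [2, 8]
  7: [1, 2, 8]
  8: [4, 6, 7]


Visit 5, enqueue [2]
Visit 2, enqueue [1, 3, 6, 7]
Visit 1, enqueue []
Visit 3, enqueue [0]
Visit 6, enqueue [8]
Visit 7, enqueue []
Visit 0, enqueue []
Visit 8, enqueue [4]
Visit 4, enqueue []

BFS order: [5, 2, 1, 3, 6, 7, 0, 8, 4]


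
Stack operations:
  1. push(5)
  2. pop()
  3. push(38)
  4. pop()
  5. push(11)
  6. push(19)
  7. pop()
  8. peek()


push(5) -> [5]
pop()->5, []
push(38) -> [38]
pop()->38, []
push(11) -> [11]
push(19) -> [11, 19]
pop()->19, [11]
peek()->11

Final stack: [11]


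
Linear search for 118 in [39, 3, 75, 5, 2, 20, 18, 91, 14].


i=0: 39!=118
i=1: 3!=118
i=2: 75!=118
i=3: 5!=118
i=4: 2!=118
i=5: 20!=118
i=6: 18!=118
i=7: 91!=118
i=8: 14!=118

Not found, 9 comps


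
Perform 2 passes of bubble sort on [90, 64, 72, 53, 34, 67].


Initial: [90, 64, 72, 53, 34, 67]
Pass 1: [64, 72, 53, 34, 67, 90] (5 swaps)
Pass 2: [64, 53, 34, 67, 72, 90] (3 swaps)

After 2 passes: [64, 53, 34, 67, 72, 90]


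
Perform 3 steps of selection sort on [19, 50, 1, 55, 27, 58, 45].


Initial: [19, 50, 1, 55, 27, 58, 45]
Step 1: min=1 at 2
  Swap: [1, 50, 19, 55, 27, 58, 45]
Step 2: min=19 at 2
  Swap: [1, 19, 50, 55, 27, 58, 45]
Step 3: min=27 at 4
  Swap: [1, 19, 27, 55, 50, 58, 45]

After 3 steps: [1, 19, 27, 55, 50, 58, 45]


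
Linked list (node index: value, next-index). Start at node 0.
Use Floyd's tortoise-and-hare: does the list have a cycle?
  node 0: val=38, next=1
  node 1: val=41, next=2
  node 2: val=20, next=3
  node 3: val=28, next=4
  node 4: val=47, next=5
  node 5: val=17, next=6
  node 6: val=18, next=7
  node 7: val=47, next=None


Floyd's tortoise (slow, +1) and hare (fast, +2):
  init: slow=0, fast=0
  step 1: slow=1, fast=2
  step 2: slow=2, fast=4
  step 3: slow=3, fast=6
  step 4: fast 6->7->None, no cycle

Cycle: no
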